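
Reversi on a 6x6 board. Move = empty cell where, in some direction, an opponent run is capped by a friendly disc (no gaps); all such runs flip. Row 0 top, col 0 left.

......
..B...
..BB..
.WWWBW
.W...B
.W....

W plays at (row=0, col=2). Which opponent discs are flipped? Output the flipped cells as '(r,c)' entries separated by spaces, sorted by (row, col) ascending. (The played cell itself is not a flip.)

Answer: (1,2) (2,2)

Derivation:
Dir NW: edge -> no flip
Dir N: edge -> no flip
Dir NE: edge -> no flip
Dir W: first cell '.' (not opp) -> no flip
Dir E: first cell '.' (not opp) -> no flip
Dir SW: first cell '.' (not opp) -> no flip
Dir S: opp run (1,2) (2,2) capped by W -> flip
Dir SE: first cell '.' (not opp) -> no flip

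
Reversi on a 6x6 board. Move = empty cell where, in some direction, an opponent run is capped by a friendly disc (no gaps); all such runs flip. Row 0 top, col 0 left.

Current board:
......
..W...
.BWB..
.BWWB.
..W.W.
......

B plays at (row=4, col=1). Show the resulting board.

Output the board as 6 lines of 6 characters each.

Answer: ......
..W...
.BWB..
.BBWB.
.BW.W.
......

Derivation:
Place B at (4,1); scan 8 dirs for brackets.
Dir NW: first cell '.' (not opp) -> no flip
Dir N: first cell 'B' (not opp) -> no flip
Dir NE: opp run (3,2) capped by B -> flip
Dir W: first cell '.' (not opp) -> no flip
Dir E: opp run (4,2), next='.' -> no flip
Dir SW: first cell '.' (not opp) -> no flip
Dir S: first cell '.' (not opp) -> no flip
Dir SE: first cell '.' (not opp) -> no flip
All flips: (3,2)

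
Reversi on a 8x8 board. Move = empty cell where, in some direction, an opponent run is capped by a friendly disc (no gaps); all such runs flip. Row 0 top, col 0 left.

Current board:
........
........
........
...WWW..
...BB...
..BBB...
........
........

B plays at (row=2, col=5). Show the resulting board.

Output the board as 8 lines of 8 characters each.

Answer: ........
........
.....B..
...WBW..
...BB...
..BBB...
........
........

Derivation:
Place B at (2,5); scan 8 dirs for brackets.
Dir NW: first cell '.' (not opp) -> no flip
Dir N: first cell '.' (not opp) -> no flip
Dir NE: first cell '.' (not opp) -> no flip
Dir W: first cell '.' (not opp) -> no flip
Dir E: first cell '.' (not opp) -> no flip
Dir SW: opp run (3,4) capped by B -> flip
Dir S: opp run (3,5), next='.' -> no flip
Dir SE: first cell '.' (not opp) -> no flip
All flips: (3,4)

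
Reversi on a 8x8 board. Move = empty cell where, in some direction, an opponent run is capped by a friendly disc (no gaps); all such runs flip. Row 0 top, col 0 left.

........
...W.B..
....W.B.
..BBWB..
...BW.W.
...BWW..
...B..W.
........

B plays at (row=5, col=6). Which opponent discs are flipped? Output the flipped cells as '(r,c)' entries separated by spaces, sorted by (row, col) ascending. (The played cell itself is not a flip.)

Dir NW: first cell '.' (not opp) -> no flip
Dir N: opp run (4,6), next='.' -> no flip
Dir NE: first cell '.' (not opp) -> no flip
Dir W: opp run (5,5) (5,4) capped by B -> flip
Dir E: first cell '.' (not opp) -> no flip
Dir SW: first cell '.' (not opp) -> no flip
Dir S: opp run (6,6), next='.' -> no flip
Dir SE: first cell '.' (not opp) -> no flip

Answer: (5,4) (5,5)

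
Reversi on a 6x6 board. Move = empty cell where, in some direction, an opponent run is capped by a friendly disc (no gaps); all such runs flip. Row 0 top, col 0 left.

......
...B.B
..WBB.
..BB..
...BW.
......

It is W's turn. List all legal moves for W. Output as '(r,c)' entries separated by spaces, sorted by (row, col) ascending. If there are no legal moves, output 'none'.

Answer: (0,4) (2,5) (4,2)

Derivation:
(0,2): no bracket -> illegal
(0,3): no bracket -> illegal
(0,4): flips 1 -> legal
(0,5): no bracket -> illegal
(1,2): no bracket -> illegal
(1,4): no bracket -> illegal
(2,1): no bracket -> illegal
(2,5): flips 2 -> legal
(3,1): no bracket -> illegal
(3,4): no bracket -> illegal
(3,5): no bracket -> illegal
(4,1): no bracket -> illegal
(4,2): flips 2 -> legal
(5,2): no bracket -> illegal
(5,3): no bracket -> illegal
(5,4): no bracket -> illegal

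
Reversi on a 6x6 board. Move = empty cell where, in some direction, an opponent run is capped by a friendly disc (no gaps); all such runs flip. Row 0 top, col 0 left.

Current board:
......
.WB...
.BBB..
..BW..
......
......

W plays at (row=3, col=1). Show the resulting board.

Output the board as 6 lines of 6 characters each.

Place W at (3,1); scan 8 dirs for brackets.
Dir NW: first cell '.' (not opp) -> no flip
Dir N: opp run (2,1) capped by W -> flip
Dir NE: opp run (2,2), next='.' -> no flip
Dir W: first cell '.' (not opp) -> no flip
Dir E: opp run (3,2) capped by W -> flip
Dir SW: first cell '.' (not opp) -> no flip
Dir S: first cell '.' (not opp) -> no flip
Dir SE: first cell '.' (not opp) -> no flip
All flips: (2,1) (3,2)

Answer: ......
.WB...
.WBB..
.WWW..
......
......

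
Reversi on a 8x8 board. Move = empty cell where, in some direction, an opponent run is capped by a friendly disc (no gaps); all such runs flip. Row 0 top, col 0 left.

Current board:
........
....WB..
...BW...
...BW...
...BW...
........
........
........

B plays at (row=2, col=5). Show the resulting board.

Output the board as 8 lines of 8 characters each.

Place B at (2,5); scan 8 dirs for brackets.
Dir NW: opp run (1,4), next='.' -> no flip
Dir N: first cell 'B' (not opp) -> no flip
Dir NE: first cell '.' (not opp) -> no flip
Dir W: opp run (2,4) capped by B -> flip
Dir E: first cell '.' (not opp) -> no flip
Dir SW: opp run (3,4) capped by B -> flip
Dir S: first cell '.' (not opp) -> no flip
Dir SE: first cell '.' (not opp) -> no flip
All flips: (2,4) (3,4)

Answer: ........
....WB..
...BBB..
...BB...
...BW...
........
........
........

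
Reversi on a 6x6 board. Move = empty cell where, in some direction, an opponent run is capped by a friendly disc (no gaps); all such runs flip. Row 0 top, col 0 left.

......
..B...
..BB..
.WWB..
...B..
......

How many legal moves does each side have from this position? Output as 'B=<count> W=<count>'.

Answer: B=5 W=5

Derivation:
-- B to move --
(2,0): no bracket -> illegal
(2,1): flips 1 -> legal
(3,0): flips 2 -> legal
(4,0): flips 1 -> legal
(4,1): flips 1 -> legal
(4,2): flips 1 -> legal
B mobility = 5
-- W to move --
(0,1): no bracket -> illegal
(0,2): flips 2 -> legal
(0,3): no bracket -> illegal
(1,1): no bracket -> illegal
(1,3): flips 1 -> legal
(1,4): flips 1 -> legal
(2,1): no bracket -> illegal
(2,4): no bracket -> illegal
(3,4): flips 1 -> legal
(4,2): no bracket -> illegal
(4,4): no bracket -> illegal
(5,2): no bracket -> illegal
(5,3): no bracket -> illegal
(5,4): flips 1 -> legal
W mobility = 5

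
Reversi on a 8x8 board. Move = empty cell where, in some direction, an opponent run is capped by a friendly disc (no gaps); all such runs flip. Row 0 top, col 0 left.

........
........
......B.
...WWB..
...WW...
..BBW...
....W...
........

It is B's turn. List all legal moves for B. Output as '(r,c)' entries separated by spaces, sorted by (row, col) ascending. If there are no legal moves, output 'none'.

Answer: (2,3) (2,5) (3,2) (5,5) (7,5)

Derivation:
(2,2): no bracket -> illegal
(2,3): flips 2 -> legal
(2,4): no bracket -> illegal
(2,5): flips 2 -> legal
(3,2): flips 2 -> legal
(4,2): no bracket -> illegal
(4,5): no bracket -> illegal
(5,5): flips 1 -> legal
(6,3): no bracket -> illegal
(6,5): no bracket -> illegal
(7,3): no bracket -> illegal
(7,4): no bracket -> illegal
(7,5): flips 1 -> legal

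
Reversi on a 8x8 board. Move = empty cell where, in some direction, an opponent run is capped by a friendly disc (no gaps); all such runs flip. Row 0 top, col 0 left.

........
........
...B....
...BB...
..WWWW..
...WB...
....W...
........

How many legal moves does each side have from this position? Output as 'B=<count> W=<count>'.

-- B to move --
(3,1): no bracket -> illegal
(3,2): flips 1 -> legal
(3,5): no bracket -> illegal
(3,6): flips 1 -> legal
(4,1): no bracket -> illegal
(4,6): no bracket -> illegal
(5,1): flips 1 -> legal
(5,2): flips 2 -> legal
(5,5): flips 1 -> legal
(5,6): flips 1 -> legal
(6,2): no bracket -> illegal
(6,3): flips 2 -> legal
(6,5): no bracket -> illegal
(7,3): no bracket -> illegal
(7,4): flips 1 -> legal
(7,5): no bracket -> illegal
B mobility = 8
-- W to move --
(1,2): flips 2 -> legal
(1,3): flips 2 -> legal
(1,4): no bracket -> illegal
(2,2): flips 1 -> legal
(2,4): flips 2 -> legal
(2,5): flips 1 -> legal
(3,2): no bracket -> illegal
(3,5): no bracket -> illegal
(5,5): flips 1 -> legal
(6,3): flips 1 -> legal
(6,5): flips 1 -> legal
W mobility = 8

Answer: B=8 W=8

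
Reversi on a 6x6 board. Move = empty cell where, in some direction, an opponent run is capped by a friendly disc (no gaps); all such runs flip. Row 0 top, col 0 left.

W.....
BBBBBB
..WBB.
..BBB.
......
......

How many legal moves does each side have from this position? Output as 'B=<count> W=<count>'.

Answer: B=2 W=6

Derivation:
-- B to move --
(0,1): no bracket -> illegal
(2,1): flips 1 -> legal
(3,1): flips 1 -> legal
B mobility = 2
-- W to move --
(0,1): no bracket -> illegal
(0,2): flips 1 -> legal
(0,3): no bracket -> illegal
(0,4): flips 1 -> legal
(0,5): no bracket -> illegal
(2,0): flips 1 -> legal
(2,1): no bracket -> illegal
(2,5): flips 2 -> legal
(3,1): no bracket -> illegal
(3,5): no bracket -> illegal
(4,1): no bracket -> illegal
(4,2): flips 1 -> legal
(4,3): no bracket -> illegal
(4,4): flips 1 -> legal
(4,5): no bracket -> illegal
W mobility = 6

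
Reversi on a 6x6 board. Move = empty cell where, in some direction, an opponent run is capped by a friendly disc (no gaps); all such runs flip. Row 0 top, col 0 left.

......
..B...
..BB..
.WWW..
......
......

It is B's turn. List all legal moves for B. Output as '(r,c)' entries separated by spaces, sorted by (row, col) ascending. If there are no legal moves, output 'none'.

(2,0): no bracket -> illegal
(2,1): no bracket -> illegal
(2,4): no bracket -> illegal
(3,0): no bracket -> illegal
(3,4): no bracket -> illegal
(4,0): flips 1 -> legal
(4,1): flips 1 -> legal
(4,2): flips 1 -> legal
(4,3): flips 1 -> legal
(4,4): flips 1 -> legal

Answer: (4,0) (4,1) (4,2) (4,3) (4,4)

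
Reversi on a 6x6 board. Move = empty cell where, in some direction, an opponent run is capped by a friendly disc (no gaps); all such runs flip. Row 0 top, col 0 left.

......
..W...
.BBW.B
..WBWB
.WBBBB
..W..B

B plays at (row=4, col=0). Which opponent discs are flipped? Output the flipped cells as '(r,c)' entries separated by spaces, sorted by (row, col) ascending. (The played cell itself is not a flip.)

Answer: (4,1)

Derivation:
Dir NW: edge -> no flip
Dir N: first cell '.' (not opp) -> no flip
Dir NE: first cell '.' (not opp) -> no flip
Dir W: edge -> no flip
Dir E: opp run (4,1) capped by B -> flip
Dir SW: edge -> no flip
Dir S: first cell '.' (not opp) -> no flip
Dir SE: first cell '.' (not opp) -> no flip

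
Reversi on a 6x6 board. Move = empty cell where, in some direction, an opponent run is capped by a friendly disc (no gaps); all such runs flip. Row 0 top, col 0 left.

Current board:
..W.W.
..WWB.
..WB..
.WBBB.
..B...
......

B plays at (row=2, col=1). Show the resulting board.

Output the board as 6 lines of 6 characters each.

Answer: ..W.W.
..WWB.
.BBB..
.WBBB.
..B...
......

Derivation:
Place B at (2,1); scan 8 dirs for brackets.
Dir NW: first cell '.' (not opp) -> no flip
Dir N: first cell '.' (not opp) -> no flip
Dir NE: opp run (1,2), next='.' -> no flip
Dir W: first cell '.' (not opp) -> no flip
Dir E: opp run (2,2) capped by B -> flip
Dir SW: first cell '.' (not opp) -> no flip
Dir S: opp run (3,1), next='.' -> no flip
Dir SE: first cell 'B' (not opp) -> no flip
All flips: (2,2)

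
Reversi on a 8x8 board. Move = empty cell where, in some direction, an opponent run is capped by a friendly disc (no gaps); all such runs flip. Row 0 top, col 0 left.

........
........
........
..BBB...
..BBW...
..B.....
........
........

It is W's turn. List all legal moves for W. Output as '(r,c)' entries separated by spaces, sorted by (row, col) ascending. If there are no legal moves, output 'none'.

Answer: (2,2) (2,4) (4,1)

Derivation:
(2,1): no bracket -> illegal
(2,2): flips 1 -> legal
(2,3): no bracket -> illegal
(2,4): flips 1 -> legal
(2,5): no bracket -> illegal
(3,1): no bracket -> illegal
(3,5): no bracket -> illegal
(4,1): flips 2 -> legal
(4,5): no bracket -> illegal
(5,1): no bracket -> illegal
(5,3): no bracket -> illegal
(5,4): no bracket -> illegal
(6,1): no bracket -> illegal
(6,2): no bracket -> illegal
(6,3): no bracket -> illegal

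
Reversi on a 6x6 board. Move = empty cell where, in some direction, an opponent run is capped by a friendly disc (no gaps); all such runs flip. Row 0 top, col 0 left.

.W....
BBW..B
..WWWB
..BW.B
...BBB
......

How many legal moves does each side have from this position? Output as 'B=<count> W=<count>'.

-- B to move --
(0,0): no bracket -> illegal
(0,2): flips 2 -> legal
(0,3): no bracket -> illegal
(1,3): flips 4 -> legal
(1,4): flips 1 -> legal
(2,1): flips 3 -> legal
(3,1): no bracket -> illegal
(3,4): flips 1 -> legal
(4,2): flips 2 -> legal
B mobility = 6
-- W to move --
(0,0): flips 1 -> legal
(0,2): no bracket -> illegal
(0,4): no bracket -> illegal
(0,5): no bracket -> illegal
(1,4): no bracket -> illegal
(2,0): no bracket -> illegal
(2,1): flips 1 -> legal
(3,1): flips 1 -> legal
(3,4): no bracket -> illegal
(4,1): flips 1 -> legal
(4,2): flips 1 -> legal
(5,2): no bracket -> illegal
(5,3): flips 1 -> legal
(5,4): no bracket -> illegal
(5,5): flips 1 -> legal
W mobility = 7

Answer: B=6 W=7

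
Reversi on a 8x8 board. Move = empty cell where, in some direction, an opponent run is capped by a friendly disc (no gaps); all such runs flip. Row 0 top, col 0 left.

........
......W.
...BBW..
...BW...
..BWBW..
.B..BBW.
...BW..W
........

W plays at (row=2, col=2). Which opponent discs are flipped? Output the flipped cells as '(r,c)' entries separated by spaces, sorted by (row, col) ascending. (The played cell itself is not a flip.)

Dir NW: first cell '.' (not opp) -> no flip
Dir N: first cell '.' (not opp) -> no flip
Dir NE: first cell '.' (not opp) -> no flip
Dir W: first cell '.' (not opp) -> no flip
Dir E: opp run (2,3) (2,4) capped by W -> flip
Dir SW: first cell '.' (not opp) -> no flip
Dir S: first cell '.' (not opp) -> no flip
Dir SE: opp run (3,3) (4,4) (5,5), next='.' -> no flip

Answer: (2,3) (2,4)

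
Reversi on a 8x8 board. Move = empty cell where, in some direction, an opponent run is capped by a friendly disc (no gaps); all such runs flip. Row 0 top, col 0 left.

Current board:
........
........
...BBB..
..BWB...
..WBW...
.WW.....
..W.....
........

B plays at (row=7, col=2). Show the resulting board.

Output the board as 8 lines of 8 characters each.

Answer: ........
........
...BBB..
..BWB...
..BBW...
.WB.....
..B.....
..B.....

Derivation:
Place B at (7,2); scan 8 dirs for brackets.
Dir NW: first cell '.' (not opp) -> no flip
Dir N: opp run (6,2) (5,2) (4,2) capped by B -> flip
Dir NE: first cell '.' (not opp) -> no flip
Dir W: first cell '.' (not opp) -> no flip
Dir E: first cell '.' (not opp) -> no flip
Dir SW: edge -> no flip
Dir S: edge -> no flip
Dir SE: edge -> no flip
All flips: (4,2) (5,2) (6,2)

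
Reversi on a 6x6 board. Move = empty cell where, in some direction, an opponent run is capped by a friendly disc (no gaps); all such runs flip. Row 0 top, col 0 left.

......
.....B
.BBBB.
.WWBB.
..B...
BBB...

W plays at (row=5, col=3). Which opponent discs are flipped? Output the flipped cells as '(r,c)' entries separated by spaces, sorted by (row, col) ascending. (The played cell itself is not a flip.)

Answer: (4,2)

Derivation:
Dir NW: opp run (4,2) capped by W -> flip
Dir N: first cell '.' (not opp) -> no flip
Dir NE: first cell '.' (not opp) -> no flip
Dir W: opp run (5,2) (5,1) (5,0), next=edge -> no flip
Dir E: first cell '.' (not opp) -> no flip
Dir SW: edge -> no flip
Dir S: edge -> no flip
Dir SE: edge -> no flip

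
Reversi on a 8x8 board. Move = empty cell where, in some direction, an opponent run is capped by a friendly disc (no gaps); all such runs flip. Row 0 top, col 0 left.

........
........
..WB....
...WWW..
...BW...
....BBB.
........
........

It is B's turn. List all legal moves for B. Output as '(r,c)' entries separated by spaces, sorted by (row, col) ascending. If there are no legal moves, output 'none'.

Answer: (1,1) (2,1) (2,4) (2,5) (4,5)

Derivation:
(1,1): flips 3 -> legal
(1,2): no bracket -> illegal
(1,3): no bracket -> illegal
(2,1): flips 1 -> legal
(2,4): flips 2 -> legal
(2,5): flips 1 -> legal
(2,6): no bracket -> illegal
(3,1): no bracket -> illegal
(3,2): no bracket -> illegal
(3,6): no bracket -> illegal
(4,2): no bracket -> illegal
(4,5): flips 2 -> legal
(4,6): no bracket -> illegal
(5,3): no bracket -> illegal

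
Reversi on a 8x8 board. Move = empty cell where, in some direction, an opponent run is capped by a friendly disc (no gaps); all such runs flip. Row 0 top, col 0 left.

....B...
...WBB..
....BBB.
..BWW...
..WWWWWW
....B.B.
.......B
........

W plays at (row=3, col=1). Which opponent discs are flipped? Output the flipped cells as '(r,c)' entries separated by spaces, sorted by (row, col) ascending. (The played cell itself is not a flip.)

Answer: (3,2)

Derivation:
Dir NW: first cell '.' (not opp) -> no flip
Dir N: first cell '.' (not opp) -> no flip
Dir NE: first cell '.' (not opp) -> no flip
Dir W: first cell '.' (not opp) -> no flip
Dir E: opp run (3,2) capped by W -> flip
Dir SW: first cell '.' (not opp) -> no flip
Dir S: first cell '.' (not opp) -> no flip
Dir SE: first cell 'W' (not opp) -> no flip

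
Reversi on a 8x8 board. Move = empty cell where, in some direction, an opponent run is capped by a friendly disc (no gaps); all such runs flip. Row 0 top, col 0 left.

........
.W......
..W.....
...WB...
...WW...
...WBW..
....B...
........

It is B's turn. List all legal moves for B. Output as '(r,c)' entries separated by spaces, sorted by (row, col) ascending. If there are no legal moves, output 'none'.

Answer: (3,2) (4,2) (4,6) (5,2) (5,6)

Derivation:
(0,0): no bracket -> illegal
(0,1): no bracket -> illegal
(0,2): no bracket -> illegal
(1,0): no bracket -> illegal
(1,2): no bracket -> illegal
(1,3): no bracket -> illegal
(2,0): no bracket -> illegal
(2,1): no bracket -> illegal
(2,3): no bracket -> illegal
(2,4): no bracket -> illegal
(3,1): no bracket -> illegal
(3,2): flips 2 -> legal
(3,5): no bracket -> illegal
(4,2): flips 1 -> legal
(4,5): no bracket -> illegal
(4,6): flips 1 -> legal
(5,2): flips 2 -> legal
(5,6): flips 1 -> legal
(6,2): no bracket -> illegal
(6,3): no bracket -> illegal
(6,5): no bracket -> illegal
(6,6): no bracket -> illegal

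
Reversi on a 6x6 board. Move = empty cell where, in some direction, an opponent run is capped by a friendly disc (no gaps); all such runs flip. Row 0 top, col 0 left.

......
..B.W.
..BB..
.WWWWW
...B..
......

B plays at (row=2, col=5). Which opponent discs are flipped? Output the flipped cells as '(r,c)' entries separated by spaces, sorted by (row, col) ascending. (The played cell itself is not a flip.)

Dir NW: opp run (1,4), next='.' -> no flip
Dir N: first cell '.' (not opp) -> no flip
Dir NE: edge -> no flip
Dir W: first cell '.' (not opp) -> no flip
Dir E: edge -> no flip
Dir SW: opp run (3,4) capped by B -> flip
Dir S: opp run (3,5), next='.' -> no flip
Dir SE: edge -> no flip

Answer: (3,4)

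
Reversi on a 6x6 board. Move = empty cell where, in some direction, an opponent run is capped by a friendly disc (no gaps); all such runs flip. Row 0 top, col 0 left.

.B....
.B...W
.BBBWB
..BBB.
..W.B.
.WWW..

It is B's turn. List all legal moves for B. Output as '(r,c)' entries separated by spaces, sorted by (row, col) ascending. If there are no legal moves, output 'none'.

(0,4): no bracket -> illegal
(0,5): flips 1 -> legal
(1,3): no bracket -> illegal
(1,4): flips 1 -> legal
(3,1): no bracket -> illegal
(3,5): no bracket -> illegal
(4,0): no bracket -> illegal
(4,1): no bracket -> illegal
(4,3): no bracket -> illegal
(5,0): no bracket -> illegal
(5,4): no bracket -> illegal

Answer: (0,5) (1,4)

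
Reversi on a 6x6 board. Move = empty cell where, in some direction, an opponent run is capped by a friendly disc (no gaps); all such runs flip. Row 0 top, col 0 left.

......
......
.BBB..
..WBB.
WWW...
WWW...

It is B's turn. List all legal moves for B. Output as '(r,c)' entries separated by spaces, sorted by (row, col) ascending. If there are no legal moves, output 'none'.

(3,0): no bracket -> illegal
(3,1): flips 1 -> legal
(4,3): flips 1 -> legal
(5,3): no bracket -> illegal

Answer: (3,1) (4,3)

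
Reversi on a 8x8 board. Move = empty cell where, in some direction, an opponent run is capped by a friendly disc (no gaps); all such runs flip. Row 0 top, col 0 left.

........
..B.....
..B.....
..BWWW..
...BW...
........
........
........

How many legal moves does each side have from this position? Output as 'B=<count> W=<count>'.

Answer: B=5 W=5

Derivation:
-- B to move --
(2,3): flips 1 -> legal
(2,4): no bracket -> illegal
(2,5): flips 1 -> legal
(2,6): no bracket -> illegal
(3,6): flips 3 -> legal
(4,2): no bracket -> illegal
(4,5): flips 1 -> legal
(4,6): no bracket -> illegal
(5,3): no bracket -> illegal
(5,4): no bracket -> illegal
(5,5): flips 2 -> legal
B mobility = 5
-- W to move --
(0,1): no bracket -> illegal
(0,2): no bracket -> illegal
(0,3): no bracket -> illegal
(1,1): flips 1 -> legal
(1,3): no bracket -> illegal
(2,1): no bracket -> illegal
(2,3): no bracket -> illegal
(3,1): flips 1 -> legal
(4,1): no bracket -> illegal
(4,2): flips 1 -> legal
(5,2): flips 1 -> legal
(5,3): flips 1 -> legal
(5,4): no bracket -> illegal
W mobility = 5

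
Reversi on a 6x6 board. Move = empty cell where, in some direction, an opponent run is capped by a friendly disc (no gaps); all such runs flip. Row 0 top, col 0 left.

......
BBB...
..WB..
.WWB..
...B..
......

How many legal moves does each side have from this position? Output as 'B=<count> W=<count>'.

-- B to move --
(1,3): no bracket -> illegal
(2,0): no bracket -> illegal
(2,1): flips 2 -> legal
(3,0): flips 2 -> legal
(4,0): no bracket -> illegal
(4,1): flips 1 -> legal
(4,2): flips 2 -> legal
B mobility = 4
-- W to move --
(0,0): flips 1 -> legal
(0,1): no bracket -> illegal
(0,2): flips 1 -> legal
(0,3): no bracket -> illegal
(1,3): no bracket -> illegal
(1,4): flips 1 -> legal
(2,0): no bracket -> illegal
(2,1): no bracket -> illegal
(2,4): flips 1 -> legal
(3,4): flips 1 -> legal
(4,2): no bracket -> illegal
(4,4): flips 1 -> legal
(5,2): no bracket -> illegal
(5,3): no bracket -> illegal
(5,4): flips 1 -> legal
W mobility = 7

Answer: B=4 W=7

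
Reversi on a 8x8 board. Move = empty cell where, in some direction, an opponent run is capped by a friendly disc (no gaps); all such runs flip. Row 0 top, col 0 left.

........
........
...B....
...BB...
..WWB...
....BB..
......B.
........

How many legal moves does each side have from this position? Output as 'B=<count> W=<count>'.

-- B to move --
(3,1): no bracket -> illegal
(3,2): flips 1 -> legal
(4,1): flips 2 -> legal
(5,1): flips 1 -> legal
(5,2): flips 1 -> legal
(5,3): flips 1 -> legal
B mobility = 5
-- W to move --
(1,2): no bracket -> illegal
(1,3): flips 2 -> legal
(1,4): no bracket -> illegal
(2,2): no bracket -> illegal
(2,4): flips 1 -> legal
(2,5): flips 1 -> legal
(3,2): no bracket -> illegal
(3,5): no bracket -> illegal
(4,5): flips 1 -> legal
(4,6): no bracket -> illegal
(5,3): no bracket -> illegal
(5,6): no bracket -> illegal
(5,7): no bracket -> illegal
(6,3): no bracket -> illegal
(6,4): no bracket -> illegal
(6,5): flips 1 -> legal
(6,7): no bracket -> illegal
(7,5): no bracket -> illegal
(7,6): no bracket -> illegal
(7,7): no bracket -> illegal
W mobility = 5

Answer: B=5 W=5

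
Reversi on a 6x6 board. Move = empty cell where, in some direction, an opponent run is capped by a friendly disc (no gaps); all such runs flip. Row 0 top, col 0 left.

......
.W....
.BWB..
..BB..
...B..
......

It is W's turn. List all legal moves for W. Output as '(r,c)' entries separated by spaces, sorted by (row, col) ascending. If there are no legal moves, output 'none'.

(1,0): no bracket -> illegal
(1,2): no bracket -> illegal
(1,3): no bracket -> illegal
(1,4): no bracket -> illegal
(2,0): flips 1 -> legal
(2,4): flips 1 -> legal
(3,0): no bracket -> illegal
(3,1): flips 1 -> legal
(3,4): no bracket -> illegal
(4,1): no bracket -> illegal
(4,2): flips 1 -> legal
(4,4): flips 1 -> legal
(5,2): no bracket -> illegal
(5,3): no bracket -> illegal
(5,4): no bracket -> illegal

Answer: (2,0) (2,4) (3,1) (4,2) (4,4)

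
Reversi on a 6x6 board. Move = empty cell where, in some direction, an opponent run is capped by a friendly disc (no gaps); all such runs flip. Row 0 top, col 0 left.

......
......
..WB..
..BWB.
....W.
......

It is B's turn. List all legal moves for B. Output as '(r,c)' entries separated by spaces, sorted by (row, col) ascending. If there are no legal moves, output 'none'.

(1,1): no bracket -> illegal
(1,2): flips 1 -> legal
(1,3): no bracket -> illegal
(2,1): flips 1 -> legal
(2,4): no bracket -> illegal
(3,1): no bracket -> illegal
(3,5): no bracket -> illegal
(4,2): no bracket -> illegal
(4,3): flips 1 -> legal
(4,5): no bracket -> illegal
(5,3): no bracket -> illegal
(5,4): flips 1 -> legal
(5,5): no bracket -> illegal

Answer: (1,2) (2,1) (4,3) (5,4)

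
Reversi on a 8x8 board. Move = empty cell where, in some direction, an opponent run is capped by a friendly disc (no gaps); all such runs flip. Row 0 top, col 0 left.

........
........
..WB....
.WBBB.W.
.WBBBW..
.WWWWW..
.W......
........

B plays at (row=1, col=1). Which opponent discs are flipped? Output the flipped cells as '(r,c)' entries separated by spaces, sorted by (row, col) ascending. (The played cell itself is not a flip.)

Answer: (2,2)

Derivation:
Dir NW: first cell '.' (not opp) -> no flip
Dir N: first cell '.' (not opp) -> no flip
Dir NE: first cell '.' (not opp) -> no flip
Dir W: first cell '.' (not opp) -> no flip
Dir E: first cell '.' (not opp) -> no flip
Dir SW: first cell '.' (not opp) -> no flip
Dir S: first cell '.' (not opp) -> no flip
Dir SE: opp run (2,2) capped by B -> flip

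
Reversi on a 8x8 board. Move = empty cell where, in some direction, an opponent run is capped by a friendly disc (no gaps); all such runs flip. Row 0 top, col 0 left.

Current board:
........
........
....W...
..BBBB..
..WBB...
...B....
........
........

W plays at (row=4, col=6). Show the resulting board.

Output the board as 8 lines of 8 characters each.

Answer: ........
........
....W...
..BBBW..
..WBB.W.
...B....
........
........

Derivation:
Place W at (4,6); scan 8 dirs for brackets.
Dir NW: opp run (3,5) capped by W -> flip
Dir N: first cell '.' (not opp) -> no flip
Dir NE: first cell '.' (not opp) -> no flip
Dir W: first cell '.' (not opp) -> no flip
Dir E: first cell '.' (not opp) -> no flip
Dir SW: first cell '.' (not opp) -> no flip
Dir S: first cell '.' (not opp) -> no flip
Dir SE: first cell '.' (not opp) -> no flip
All flips: (3,5)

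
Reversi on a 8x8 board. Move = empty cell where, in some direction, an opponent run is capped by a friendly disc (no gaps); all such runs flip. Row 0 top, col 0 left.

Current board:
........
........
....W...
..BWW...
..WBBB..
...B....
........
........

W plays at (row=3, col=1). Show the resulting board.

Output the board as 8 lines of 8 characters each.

Place W at (3,1); scan 8 dirs for brackets.
Dir NW: first cell '.' (not opp) -> no flip
Dir N: first cell '.' (not opp) -> no flip
Dir NE: first cell '.' (not opp) -> no flip
Dir W: first cell '.' (not opp) -> no flip
Dir E: opp run (3,2) capped by W -> flip
Dir SW: first cell '.' (not opp) -> no flip
Dir S: first cell '.' (not opp) -> no flip
Dir SE: first cell 'W' (not opp) -> no flip
All flips: (3,2)

Answer: ........
........
....W...
.WWWW...
..WBBB..
...B....
........
........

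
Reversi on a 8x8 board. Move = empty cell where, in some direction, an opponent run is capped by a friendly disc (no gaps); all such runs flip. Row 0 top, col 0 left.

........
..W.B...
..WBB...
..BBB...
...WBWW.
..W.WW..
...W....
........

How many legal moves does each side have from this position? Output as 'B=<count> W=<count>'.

Answer: B=12 W=5

Derivation:
-- B to move --
(0,1): flips 1 -> legal
(0,2): flips 2 -> legal
(0,3): no bracket -> illegal
(1,1): flips 1 -> legal
(1,3): no bracket -> illegal
(2,1): flips 1 -> legal
(3,1): no bracket -> illegal
(3,5): no bracket -> illegal
(3,6): no bracket -> illegal
(3,7): no bracket -> illegal
(4,1): no bracket -> illegal
(4,2): flips 1 -> legal
(4,7): flips 2 -> legal
(5,1): no bracket -> illegal
(5,3): flips 1 -> legal
(5,6): flips 1 -> legal
(5,7): no bracket -> illegal
(6,1): flips 2 -> legal
(6,2): no bracket -> illegal
(6,4): flips 1 -> legal
(6,5): flips 2 -> legal
(6,6): flips 1 -> legal
(7,2): no bracket -> illegal
(7,3): no bracket -> illegal
(7,4): no bracket -> illegal
B mobility = 12
-- W to move --
(0,3): no bracket -> illegal
(0,4): flips 4 -> legal
(0,5): no bracket -> illegal
(1,3): flips 2 -> legal
(1,5): no bracket -> illegal
(2,1): flips 1 -> legal
(2,5): flips 3 -> legal
(3,1): no bracket -> illegal
(3,5): no bracket -> illegal
(4,1): no bracket -> illegal
(4,2): flips 1 -> legal
(5,3): no bracket -> illegal
W mobility = 5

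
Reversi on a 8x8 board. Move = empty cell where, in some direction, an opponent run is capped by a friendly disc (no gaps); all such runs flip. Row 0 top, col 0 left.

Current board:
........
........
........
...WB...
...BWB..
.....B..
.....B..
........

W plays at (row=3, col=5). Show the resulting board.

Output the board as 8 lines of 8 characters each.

Place W at (3,5); scan 8 dirs for brackets.
Dir NW: first cell '.' (not opp) -> no flip
Dir N: first cell '.' (not opp) -> no flip
Dir NE: first cell '.' (not opp) -> no flip
Dir W: opp run (3,4) capped by W -> flip
Dir E: first cell '.' (not opp) -> no flip
Dir SW: first cell 'W' (not opp) -> no flip
Dir S: opp run (4,5) (5,5) (6,5), next='.' -> no flip
Dir SE: first cell '.' (not opp) -> no flip
All flips: (3,4)

Answer: ........
........
........
...WWW..
...BWB..
.....B..
.....B..
........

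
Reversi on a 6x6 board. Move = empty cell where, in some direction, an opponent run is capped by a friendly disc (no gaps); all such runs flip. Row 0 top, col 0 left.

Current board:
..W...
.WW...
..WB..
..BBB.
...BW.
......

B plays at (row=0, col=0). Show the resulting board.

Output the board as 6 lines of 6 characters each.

Answer: B.W...
.BW...
..BB..
..BBB.
...BW.
......

Derivation:
Place B at (0,0); scan 8 dirs for brackets.
Dir NW: edge -> no flip
Dir N: edge -> no flip
Dir NE: edge -> no flip
Dir W: edge -> no flip
Dir E: first cell '.' (not opp) -> no flip
Dir SW: edge -> no flip
Dir S: first cell '.' (not opp) -> no flip
Dir SE: opp run (1,1) (2,2) capped by B -> flip
All flips: (1,1) (2,2)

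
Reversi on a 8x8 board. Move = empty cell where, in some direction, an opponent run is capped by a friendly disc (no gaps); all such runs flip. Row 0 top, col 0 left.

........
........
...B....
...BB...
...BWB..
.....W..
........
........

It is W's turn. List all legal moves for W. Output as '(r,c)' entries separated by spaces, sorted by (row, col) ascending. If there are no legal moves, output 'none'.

Answer: (2,2) (2,4) (3,5) (4,2) (4,6)

Derivation:
(1,2): no bracket -> illegal
(1,3): no bracket -> illegal
(1,4): no bracket -> illegal
(2,2): flips 1 -> legal
(2,4): flips 1 -> legal
(2,5): no bracket -> illegal
(3,2): no bracket -> illegal
(3,5): flips 1 -> legal
(3,6): no bracket -> illegal
(4,2): flips 1 -> legal
(4,6): flips 1 -> legal
(5,2): no bracket -> illegal
(5,3): no bracket -> illegal
(5,4): no bracket -> illegal
(5,6): no bracket -> illegal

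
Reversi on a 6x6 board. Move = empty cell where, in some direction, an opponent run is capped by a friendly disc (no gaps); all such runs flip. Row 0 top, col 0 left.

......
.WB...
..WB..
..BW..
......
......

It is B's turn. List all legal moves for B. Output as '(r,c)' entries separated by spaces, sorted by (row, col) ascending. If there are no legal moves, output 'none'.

Answer: (1,0) (2,1) (3,4) (4,3)

Derivation:
(0,0): no bracket -> illegal
(0,1): no bracket -> illegal
(0,2): no bracket -> illegal
(1,0): flips 1 -> legal
(1,3): no bracket -> illegal
(2,0): no bracket -> illegal
(2,1): flips 1 -> legal
(2,4): no bracket -> illegal
(3,1): no bracket -> illegal
(3,4): flips 1 -> legal
(4,2): no bracket -> illegal
(4,3): flips 1 -> legal
(4,4): no bracket -> illegal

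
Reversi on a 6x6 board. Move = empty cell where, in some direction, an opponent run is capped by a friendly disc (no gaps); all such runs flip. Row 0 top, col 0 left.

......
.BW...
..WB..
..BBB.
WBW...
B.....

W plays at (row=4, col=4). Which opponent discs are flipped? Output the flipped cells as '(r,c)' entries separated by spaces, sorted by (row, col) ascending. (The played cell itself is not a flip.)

Answer: (3,3)

Derivation:
Dir NW: opp run (3,3) capped by W -> flip
Dir N: opp run (3,4), next='.' -> no flip
Dir NE: first cell '.' (not opp) -> no flip
Dir W: first cell '.' (not opp) -> no flip
Dir E: first cell '.' (not opp) -> no flip
Dir SW: first cell '.' (not opp) -> no flip
Dir S: first cell '.' (not opp) -> no flip
Dir SE: first cell '.' (not opp) -> no flip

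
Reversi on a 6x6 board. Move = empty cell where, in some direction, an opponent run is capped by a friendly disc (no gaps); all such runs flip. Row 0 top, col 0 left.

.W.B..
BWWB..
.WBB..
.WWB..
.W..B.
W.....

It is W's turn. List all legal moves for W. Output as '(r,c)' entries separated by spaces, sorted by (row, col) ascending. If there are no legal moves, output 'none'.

Answer: (0,4) (1,4) (2,4) (3,4) (5,5)

Derivation:
(0,0): no bracket -> illegal
(0,2): no bracket -> illegal
(0,4): flips 2 -> legal
(1,4): flips 2 -> legal
(2,0): no bracket -> illegal
(2,4): flips 2 -> legal
(3,4): flips 2 -> legal
(3,5): no bracket -> illegal
(4,2): no bracket -> illegal
(4,3): no bracket -> illegal
(4,5): no bracket -> illegal
(5,3): no bracket -> illegal
(5,4): no bracket -> illegal
(5,5): flips 3 -> legal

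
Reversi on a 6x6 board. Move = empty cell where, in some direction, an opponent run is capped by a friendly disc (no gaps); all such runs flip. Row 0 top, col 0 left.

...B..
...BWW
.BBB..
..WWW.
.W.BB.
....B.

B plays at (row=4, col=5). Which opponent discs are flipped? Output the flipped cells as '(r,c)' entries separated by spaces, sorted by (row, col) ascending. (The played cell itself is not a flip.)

Dir NW: opp run (3,4) capped by B -> flip
Dir N: first cell '.' (not opp) -> no flip
Dir NE: edge -> no flip
Dir W: first cell 'B' (not opp) -> no flip
Dir E: edge -> no flip
Dir SW: first cell 'B' (not opp) -> no flip
Dir S: first cell '.' (not opp) -> no flip
Dir SE: edge -> no flip

Answer: (3,4)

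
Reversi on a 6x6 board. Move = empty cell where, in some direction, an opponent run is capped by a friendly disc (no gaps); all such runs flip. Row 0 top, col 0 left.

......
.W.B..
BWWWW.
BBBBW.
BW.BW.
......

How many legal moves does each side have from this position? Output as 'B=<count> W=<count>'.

Answer: B=15 W=7

Derivation:
-- B to move --
(0,0): flips 2 -> legal
(0,1): flips 2 -> legal
(0,2): flips 1 -> legal
(1,0): flips 1 -> legal
(1,2): flips 2 -> legal
(1,4): flips 1 -> legal
(1,5): flips 1 -> legal
(2,5): flips 5 -> legal
(3,5): flips 2 -> legal
(4,2): flips 1 -> legal
(4,5): flips 1 -> legal
(5,0): flips 1 -> legal
(5,1): flips 1 -> legal
(5,2): flips 1 -> legal
(5,3): no bracket -> illegal
(5,4): no bracket -> illegal
(5,5): flips 1 -> legal
B mobility = 15
-- W to move --
(0,2): flips 1 -> legal
(0,3): flips 1 -> legal
(0,4): flips 1 -> legal
(1,0): no bracket -> illegal
(1,2): no bracket -> illegal
(1,4): no bracket -> illegal
(4,2): flips 3 -> legal
(5,0): no bracket -> illegal
(5,1): no bracket -> illegal
(5,2): flips 1 -> legal
(5,3): flips 2 -> legal
(5,4): flips 2 -> legal
W mobility = 7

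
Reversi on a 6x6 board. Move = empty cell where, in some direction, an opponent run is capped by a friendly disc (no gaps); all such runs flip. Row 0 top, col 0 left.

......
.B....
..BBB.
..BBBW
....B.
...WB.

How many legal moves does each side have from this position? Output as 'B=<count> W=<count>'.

Answer: B=1 W=3

Derivation:
-- B to move --
(2,5): no bracket -> illegal
(4,2): no bracket -> illegal
(4,3): no bracket -> illegal
(4,5): no bracket -> illegal
(5,2): flips 1 -> legal
B mobility = 1
-- W to move --
(0,0): no bracket -> illegal
(0,1): no bracket -> illegal
(0,2): no bracket -> illegal
(1,0): no bracket -> illegal
(1,2): no bracket -> illegal
(1,3): flips 1 -> legal
(1,4): no bracket -> illegal
(1,5): no bracket -> illegal
(2,0): no bracket -> illegal
(2,1): no bracket -> illegal
(2,5): no bracket -> illegal
(3,1): flips 3 -> legal
(4,1): no bracket -> illegal
(4,2): no bracket -> illegal
(4,3): no bracket -> illegal
(4,5): no bracket -> illegal
(5,5): flips 1 -> legal
W mobility = 3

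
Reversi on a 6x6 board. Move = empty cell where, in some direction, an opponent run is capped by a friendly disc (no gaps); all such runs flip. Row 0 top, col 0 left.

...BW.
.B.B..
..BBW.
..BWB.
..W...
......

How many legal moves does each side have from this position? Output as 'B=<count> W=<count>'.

-- B to move --
(0,5): flips 1 -> legal
(1,4): flips 1 -> legal
(1,5): no bracket -> illegal
(2,5): flips 1 -> legal
(3,1): no bracket -> illegal
(3,5): flips 1 -> legal
(4,1): no bracket -> illegal
(4,3): flips 1 -> legal
(4,4): flips 1 -> legal
(5,1): no bracket -> illegal
(5,2): flips 1 -> legal
(5,3): no bracket -> illegal
B mobility = 7
-- W to move --
(0,0): flips 2 -> legal
(0,1): no bracket -> illegal
(0,2): flips 2 -> legal
(1,0): no bracket -> illegal
(1,2): flips 2 -> legal
(1,4): no bracket -> illegal
(2,0): no bracket -> illegal
(2,1): flips 2 -> legal
(2,5): no bracket -> illegal
(3,1): flips 3 -> legal
(3,5): flips 1 -> legal
(4,1): no bracket -> illegal
(4,3): no bracket -> illegal
(4,4): flips 1 -> legal
(4,5): no bracket -> illegal
W mobility = 7

Answer: B=7 W=7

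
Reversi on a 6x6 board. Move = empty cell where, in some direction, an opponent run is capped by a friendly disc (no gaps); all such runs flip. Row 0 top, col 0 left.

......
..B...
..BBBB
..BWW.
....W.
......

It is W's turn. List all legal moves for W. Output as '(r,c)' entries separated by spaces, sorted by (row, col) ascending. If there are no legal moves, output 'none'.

(0,1): flips 2 -> legal
(0,2): no bracket -> illegal
(0,3): no bracket -> illegal
(1,1): flips 1 -> legal
(1,3): flips 1 -> legal
(1,4): flips 1 -> legal
(1,5): flips 1 -> legal
(2,1): no bracket -> illegal
(3,1): flips 1 -> legal
(3,5): no bracket -> illegal
(4,1): no bracket -> illegal
(4,2): no bracket -> illegal
(4,3): no bracket -> illegal

Answer: (0,1) (1,1) (1,3) (1,4) (1,5) (3,1)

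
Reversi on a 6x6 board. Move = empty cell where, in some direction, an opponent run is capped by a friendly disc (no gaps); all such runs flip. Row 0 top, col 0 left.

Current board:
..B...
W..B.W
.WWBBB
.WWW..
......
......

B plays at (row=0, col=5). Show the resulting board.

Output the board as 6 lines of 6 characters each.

Answer: ..B..B
W..B.B
.WWBBB
.WWW..
......
......

Derivation:
Place B at (0,5); scan 8 dirs for brackets.
Dir NW: edge -> no flip
Dir N: edge -> no flip
Dir NE: edge -> no flip
Dir W: first cell '.' (not opp) -> no flip
Dir E: edge -> no flip
Dir SW: first cell '.' (not opp) -> no flip
Dir S: opp run (1,5) capped by B -> flip
Dir SE: edge -> no flip
All flips: (1,5)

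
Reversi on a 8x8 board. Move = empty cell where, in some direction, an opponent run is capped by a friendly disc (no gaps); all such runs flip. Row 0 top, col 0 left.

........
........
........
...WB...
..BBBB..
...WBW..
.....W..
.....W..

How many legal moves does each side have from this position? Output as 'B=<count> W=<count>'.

Answer: B=11 W=4

Derivation:
-- B to move --
(2,2): flips 1 -> legal
(2,3): flips 1 -> legal
(2,4): flips 1 -> legal
(3,2): flips 1 -> legal
(4,6): no bracket -> illegal
(5,2): flips 1 -> legal
(5,6): flips 1 -> legal
(6,2): flips 1 -> legal
(6,3): flips 1 -> legal
(6,4): flips 1 -> legal
(6,6): flips 1 -> legal
(7,4): no bracket -> illegal
(7,6): flips 1 -> legal
B mobility = 11
-- W to move --
(2,3): no bracket -> illegal
(2,4): no bracket -> illegal
(2,5): no bracket -> illegal
(3,1): flips 1 -> legal
(3,2): flips 2 -> legal
(3,5): flips 3 -> legal
(3,6): no bracket -> illegal
(4,1): no bracket -> illegal
(4,6): no bracket -> illegal
(5,1): flips 1 -> legal
(5,2): no bracket -> illegal
(5,6): no bracket -> illegal
(6,3): no bracket -> illegal
(6,4): no bracket -> illegal
W mobility = 4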